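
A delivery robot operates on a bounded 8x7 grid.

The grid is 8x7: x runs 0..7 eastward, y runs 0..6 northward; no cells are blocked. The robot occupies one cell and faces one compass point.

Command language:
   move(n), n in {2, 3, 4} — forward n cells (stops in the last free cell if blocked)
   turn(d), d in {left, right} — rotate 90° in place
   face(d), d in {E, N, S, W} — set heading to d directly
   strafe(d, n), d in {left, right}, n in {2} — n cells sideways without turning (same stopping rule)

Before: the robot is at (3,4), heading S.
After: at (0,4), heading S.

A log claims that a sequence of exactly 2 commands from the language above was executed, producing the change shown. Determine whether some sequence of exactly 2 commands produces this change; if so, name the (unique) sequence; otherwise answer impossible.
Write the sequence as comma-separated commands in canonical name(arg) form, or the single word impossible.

strafe(right, 2), strafe(right, 2)

key: the second strafe(right, 2) runs into the grid edge before its full distance
start: at (3,4), heading S
[1] after strafe(right, 2): at (1,4), heading S
[2] after strafe(right, 2): at (0,4), heading S
all 121 alternatives checked — unique.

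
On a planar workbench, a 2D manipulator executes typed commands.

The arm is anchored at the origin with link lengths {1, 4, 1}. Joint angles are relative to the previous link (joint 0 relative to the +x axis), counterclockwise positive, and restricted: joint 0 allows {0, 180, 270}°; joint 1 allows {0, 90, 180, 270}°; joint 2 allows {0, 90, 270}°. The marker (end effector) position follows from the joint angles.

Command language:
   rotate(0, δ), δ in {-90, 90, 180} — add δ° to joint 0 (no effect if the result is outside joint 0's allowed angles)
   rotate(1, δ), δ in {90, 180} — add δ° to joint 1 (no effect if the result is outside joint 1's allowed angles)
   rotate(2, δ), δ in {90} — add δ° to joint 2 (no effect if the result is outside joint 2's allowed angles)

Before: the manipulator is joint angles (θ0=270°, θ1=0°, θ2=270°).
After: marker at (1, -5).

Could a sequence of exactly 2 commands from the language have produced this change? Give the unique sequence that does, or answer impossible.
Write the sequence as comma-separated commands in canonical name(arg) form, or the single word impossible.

t0: joint angles (θ0=270°, θ1=0°, θ2=270°)
t=1 rotate(2, 90) ⇒ joint angles (θ0=270°, θ1=0°, θ2=0°)
t=2 rotate(2, 90) ⇒ joint angles (θ0=270°, θ1=0°, θ2=90°)
uniquely the one of 36 2-step routes that fits.

rotate(2, 90), rotate(2, 90)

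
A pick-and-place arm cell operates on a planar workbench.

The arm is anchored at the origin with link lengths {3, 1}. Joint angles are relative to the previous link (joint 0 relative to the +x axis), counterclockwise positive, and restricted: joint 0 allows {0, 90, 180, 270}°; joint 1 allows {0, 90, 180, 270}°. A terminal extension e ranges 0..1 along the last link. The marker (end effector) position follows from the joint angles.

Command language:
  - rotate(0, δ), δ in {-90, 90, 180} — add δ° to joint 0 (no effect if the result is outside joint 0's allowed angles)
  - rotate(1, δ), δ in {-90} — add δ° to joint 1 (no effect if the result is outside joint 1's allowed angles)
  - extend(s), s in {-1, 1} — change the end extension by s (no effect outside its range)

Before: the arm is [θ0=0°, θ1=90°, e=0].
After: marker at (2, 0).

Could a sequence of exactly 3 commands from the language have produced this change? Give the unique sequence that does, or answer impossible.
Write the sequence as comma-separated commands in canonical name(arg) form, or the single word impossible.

rotate(1, -90), rotate(1, -90), rotate(1, -90)

begin: [θ0=0°, θ1=90°, e=0]
1. rotate(1, -90) → [θ0=0°, θ1=0°, e=0]
2. rotate(1, -90) → [θ0=0°, θ1=270°, e=0]
3. rotate(1, -90) → [θ0=0°, θ1=180°, e=0]
no other 3-command option fits: unique.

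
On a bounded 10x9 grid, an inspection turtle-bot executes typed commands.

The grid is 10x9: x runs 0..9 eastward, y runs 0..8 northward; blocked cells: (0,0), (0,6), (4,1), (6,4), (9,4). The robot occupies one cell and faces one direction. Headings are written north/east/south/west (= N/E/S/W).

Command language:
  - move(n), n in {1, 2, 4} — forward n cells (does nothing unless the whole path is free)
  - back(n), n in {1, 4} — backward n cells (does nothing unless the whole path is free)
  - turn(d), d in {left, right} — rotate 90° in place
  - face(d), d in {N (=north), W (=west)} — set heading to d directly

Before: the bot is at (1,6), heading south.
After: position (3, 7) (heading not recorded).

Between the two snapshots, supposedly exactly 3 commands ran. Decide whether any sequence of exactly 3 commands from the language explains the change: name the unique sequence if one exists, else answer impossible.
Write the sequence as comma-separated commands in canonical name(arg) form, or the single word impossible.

back(1), turn(left), move(2)

key: running move(2) before back(1) would end elsewhere — order is forced
t0: at (1,6), heading south
step 1 (back(1)): at (1,7), heading south
step 2 (turn(left)): at (1,7), heading east
step 3 (move(2)): at (3,7), heading east
no other 3-command option fits: unique.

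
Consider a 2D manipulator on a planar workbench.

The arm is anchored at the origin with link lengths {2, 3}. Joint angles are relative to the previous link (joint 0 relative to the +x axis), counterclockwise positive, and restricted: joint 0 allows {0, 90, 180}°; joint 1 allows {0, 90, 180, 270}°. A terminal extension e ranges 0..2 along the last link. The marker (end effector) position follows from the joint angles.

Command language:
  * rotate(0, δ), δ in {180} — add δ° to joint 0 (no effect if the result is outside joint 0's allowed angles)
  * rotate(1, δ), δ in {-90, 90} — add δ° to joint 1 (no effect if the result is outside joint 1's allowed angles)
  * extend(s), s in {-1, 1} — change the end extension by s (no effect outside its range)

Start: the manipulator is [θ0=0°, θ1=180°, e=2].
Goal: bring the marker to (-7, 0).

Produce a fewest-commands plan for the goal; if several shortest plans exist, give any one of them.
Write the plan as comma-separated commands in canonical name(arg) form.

rotate(1, 90), rotate(1, 90), rotate(0, 180)

from: [θ0=0°, θ1=180°, e=2]
1. rotate(1, 90) → [θ0=0°, θ1=270°, e=2]
2. rotate(1, 90) → [θ0=0°, θ1=0°, e=2]
3. rotate(0, 180) → [θ0=180°, θ1=0°, e=2]
nothing shorter than 3 reaches the goal.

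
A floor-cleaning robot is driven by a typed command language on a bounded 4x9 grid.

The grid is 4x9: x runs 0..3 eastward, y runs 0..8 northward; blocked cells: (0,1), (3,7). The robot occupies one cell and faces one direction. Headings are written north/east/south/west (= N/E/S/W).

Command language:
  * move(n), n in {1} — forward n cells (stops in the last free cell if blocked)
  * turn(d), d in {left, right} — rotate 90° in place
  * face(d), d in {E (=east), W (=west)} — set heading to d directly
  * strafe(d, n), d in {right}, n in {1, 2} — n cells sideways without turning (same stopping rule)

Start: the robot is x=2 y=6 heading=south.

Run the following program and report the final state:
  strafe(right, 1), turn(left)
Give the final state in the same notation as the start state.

x=1 y=6 heading=east

t0: x=2 y=6 heading=south
t=1 strafe(right, 1) ⇒ x=1 y=6 heading=south
t=2 turn(left) ⇒ x=1 y=6 heading=east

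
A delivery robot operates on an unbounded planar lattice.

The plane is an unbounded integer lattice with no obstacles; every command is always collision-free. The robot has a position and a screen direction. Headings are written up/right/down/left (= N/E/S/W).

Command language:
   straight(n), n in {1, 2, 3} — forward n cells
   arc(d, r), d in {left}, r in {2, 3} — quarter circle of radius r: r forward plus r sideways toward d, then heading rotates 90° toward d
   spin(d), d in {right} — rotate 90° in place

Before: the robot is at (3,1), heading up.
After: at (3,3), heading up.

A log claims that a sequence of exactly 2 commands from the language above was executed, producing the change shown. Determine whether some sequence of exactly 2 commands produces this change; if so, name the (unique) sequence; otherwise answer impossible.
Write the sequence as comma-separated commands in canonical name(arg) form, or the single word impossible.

straight(1), straight(1)

key: still facing N at the end — nothing in the sequence rotates
start: at (3,1), heading up
1. straight(1) → at (3,2), heading up
2. straight(1) → at (3,3), heading up
uniquely the one of 36 2-step routes that fits.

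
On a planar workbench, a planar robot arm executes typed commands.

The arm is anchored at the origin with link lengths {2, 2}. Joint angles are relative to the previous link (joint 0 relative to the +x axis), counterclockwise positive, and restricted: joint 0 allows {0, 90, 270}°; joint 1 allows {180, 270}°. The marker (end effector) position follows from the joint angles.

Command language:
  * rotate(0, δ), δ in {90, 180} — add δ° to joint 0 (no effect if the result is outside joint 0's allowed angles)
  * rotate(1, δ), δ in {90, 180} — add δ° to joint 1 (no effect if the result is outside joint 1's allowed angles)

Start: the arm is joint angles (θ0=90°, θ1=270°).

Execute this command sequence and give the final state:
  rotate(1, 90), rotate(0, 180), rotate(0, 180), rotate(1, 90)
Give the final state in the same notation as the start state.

from: joint angles (θ0=90°, θ1=270°)
t=1 rotate(1, 90) ⇒ joint angles (θ0=90°, θ1=270°)
t=2 rotate(0, 180) ⇒ joint angles (θ0=270°, θ1=270°)
t=3 rotate(0, 180) ⇒ joint angles (θ0=90°, θ1=270°)
t=4 rotate(1, 90) ⇒ joint angles (θ0=90°, θ1=270°)

joint angles (θ0=90°, θ1=270°)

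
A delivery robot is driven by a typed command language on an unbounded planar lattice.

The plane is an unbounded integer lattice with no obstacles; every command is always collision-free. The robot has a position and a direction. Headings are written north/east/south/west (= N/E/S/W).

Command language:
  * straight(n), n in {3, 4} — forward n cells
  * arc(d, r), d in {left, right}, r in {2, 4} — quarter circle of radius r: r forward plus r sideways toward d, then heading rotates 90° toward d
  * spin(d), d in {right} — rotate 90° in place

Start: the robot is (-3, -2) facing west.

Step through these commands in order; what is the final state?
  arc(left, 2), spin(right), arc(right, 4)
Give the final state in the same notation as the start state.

t0: (-3, -2) facing west
t=1 arc(left, 2) ⇒ (-5, -4) facing south
t=2 spin(right) ⇒ (-5, -4) facing west
t=3 arc(right, 4) ⇒ (-9, 0) facing north

(-9, 0) facing north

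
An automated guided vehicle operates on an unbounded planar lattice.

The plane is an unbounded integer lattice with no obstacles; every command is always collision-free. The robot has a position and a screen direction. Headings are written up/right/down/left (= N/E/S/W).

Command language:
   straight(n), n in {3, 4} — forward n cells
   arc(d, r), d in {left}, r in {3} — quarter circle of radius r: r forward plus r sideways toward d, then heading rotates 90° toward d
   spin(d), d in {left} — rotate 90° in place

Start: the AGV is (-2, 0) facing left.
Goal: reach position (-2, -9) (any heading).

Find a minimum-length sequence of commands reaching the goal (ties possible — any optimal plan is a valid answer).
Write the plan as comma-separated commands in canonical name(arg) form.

initial: (-2, 0) facing left
step 1 (arc(left, 3)): (-5, -3) facing down
step 2 (straight(3)): (-5, -6) facing down
step 3 (arc(left, 3)): (-2, -9) facing right
minimal: 3 command(s), checked below 3.

arc(left, 3), straight(3), arc(left, 3)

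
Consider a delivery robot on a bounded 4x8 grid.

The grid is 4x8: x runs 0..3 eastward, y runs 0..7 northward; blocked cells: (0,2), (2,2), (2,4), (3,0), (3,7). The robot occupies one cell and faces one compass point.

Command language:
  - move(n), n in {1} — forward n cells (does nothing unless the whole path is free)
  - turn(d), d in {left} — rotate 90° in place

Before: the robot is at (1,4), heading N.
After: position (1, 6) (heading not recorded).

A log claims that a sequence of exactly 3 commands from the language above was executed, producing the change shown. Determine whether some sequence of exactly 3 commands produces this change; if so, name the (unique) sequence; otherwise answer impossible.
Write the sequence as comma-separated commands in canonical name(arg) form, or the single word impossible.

key: order matters: swapping move(1) and turn(left) lands elsewhere
from: at (1,4), heading N
step 1 (move(1)): at (1,5), heading N
step 2 (move(1)): at (1,6), heading N
step 3 (turn(left)): at (1,6), heading W
uniquely the one of 8 3-step routes that fits.

move(1), move(1), turn(left)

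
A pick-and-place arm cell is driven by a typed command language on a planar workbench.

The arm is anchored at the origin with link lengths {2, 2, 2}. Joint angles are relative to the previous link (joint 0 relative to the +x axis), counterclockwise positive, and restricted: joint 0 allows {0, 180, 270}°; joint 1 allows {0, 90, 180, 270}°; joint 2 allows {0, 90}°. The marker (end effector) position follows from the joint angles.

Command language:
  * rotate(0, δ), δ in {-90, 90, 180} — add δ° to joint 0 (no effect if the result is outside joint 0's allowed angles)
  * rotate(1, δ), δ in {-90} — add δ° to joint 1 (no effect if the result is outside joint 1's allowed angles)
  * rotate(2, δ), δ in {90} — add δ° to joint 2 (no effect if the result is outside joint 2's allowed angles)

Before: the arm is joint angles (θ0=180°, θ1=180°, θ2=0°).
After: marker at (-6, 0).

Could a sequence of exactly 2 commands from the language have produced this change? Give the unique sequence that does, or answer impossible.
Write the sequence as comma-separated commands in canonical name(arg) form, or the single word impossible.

t0: joint angles (θ0=180°, θ1=180°, θ2=0°)
[1] after rotate(1, -90): joint angles (θ0=180°, θ1=90°, θ2=0°)
[2] after rotate(1, -90): joint angles (θ0=180°, θ1=0°, θ2=0°)
uniquely the one of 25 2-step routes that fits.

rotate(1, -90), rotate(1, -90)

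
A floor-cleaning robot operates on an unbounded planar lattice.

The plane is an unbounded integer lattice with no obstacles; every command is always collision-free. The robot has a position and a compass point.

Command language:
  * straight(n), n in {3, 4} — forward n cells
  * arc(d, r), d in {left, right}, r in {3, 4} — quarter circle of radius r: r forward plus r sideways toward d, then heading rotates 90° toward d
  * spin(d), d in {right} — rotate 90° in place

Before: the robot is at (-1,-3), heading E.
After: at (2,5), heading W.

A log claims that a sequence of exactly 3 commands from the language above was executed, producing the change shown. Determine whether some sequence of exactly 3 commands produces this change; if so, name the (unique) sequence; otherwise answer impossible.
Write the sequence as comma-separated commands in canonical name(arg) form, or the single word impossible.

straight(3), arc(left, 4), arc(left, 4)

key: cell and facing (now W) both changed — the 3 commands mix motion and turning
from: at (-1,-3), heading E
t=1 straight(3) ⇒ at (2,-3), heading E
t=2 arc(left, 4) ⇒ at (6,1), heading N
t=3 arc(left, 4) ⇒ at (2,5), heading W
no other 3-command option fits: unique.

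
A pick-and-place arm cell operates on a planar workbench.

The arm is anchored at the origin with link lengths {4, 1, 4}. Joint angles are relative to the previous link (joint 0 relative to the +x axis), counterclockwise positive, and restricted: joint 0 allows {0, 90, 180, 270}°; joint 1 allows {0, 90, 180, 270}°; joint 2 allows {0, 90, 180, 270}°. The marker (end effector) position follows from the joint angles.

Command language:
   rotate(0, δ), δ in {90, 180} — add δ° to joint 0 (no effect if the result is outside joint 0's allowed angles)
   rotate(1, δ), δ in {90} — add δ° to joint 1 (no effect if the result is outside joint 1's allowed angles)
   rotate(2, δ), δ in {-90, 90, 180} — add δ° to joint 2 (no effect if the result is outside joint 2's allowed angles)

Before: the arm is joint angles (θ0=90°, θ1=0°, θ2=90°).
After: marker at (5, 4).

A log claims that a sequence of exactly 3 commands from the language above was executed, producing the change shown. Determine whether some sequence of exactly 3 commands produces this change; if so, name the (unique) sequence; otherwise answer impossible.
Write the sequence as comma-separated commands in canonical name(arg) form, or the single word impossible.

from: joint angles (θ0=90°, θ1=0°, θ2=90°)
[1] after rotate(0, 90): joint angles (θ0=180°, θ1=0°, θ2=90°)
[2] after rotate(0, 90): joint angles (θ0=270°, θ1=0°, θ2=90°)
[3] after rotate(0, 90): joint angles (θ0=0°, θ1=0°, θ2=90°)
no rival 3-sequence matches.

rotate(0, 90), rotate(0, 90), rotate(0, 90)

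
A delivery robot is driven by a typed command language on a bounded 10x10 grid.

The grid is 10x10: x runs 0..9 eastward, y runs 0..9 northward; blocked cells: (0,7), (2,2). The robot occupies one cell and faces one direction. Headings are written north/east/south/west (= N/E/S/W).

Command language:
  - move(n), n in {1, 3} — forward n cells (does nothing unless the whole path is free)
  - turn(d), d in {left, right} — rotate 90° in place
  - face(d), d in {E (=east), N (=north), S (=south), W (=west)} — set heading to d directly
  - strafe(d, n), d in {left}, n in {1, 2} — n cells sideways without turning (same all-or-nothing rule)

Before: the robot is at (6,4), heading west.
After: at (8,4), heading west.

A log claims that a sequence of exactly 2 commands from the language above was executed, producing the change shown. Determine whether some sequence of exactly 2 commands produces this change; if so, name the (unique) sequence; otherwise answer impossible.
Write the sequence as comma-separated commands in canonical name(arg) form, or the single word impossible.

impossible

checked all 2-command options: none fits.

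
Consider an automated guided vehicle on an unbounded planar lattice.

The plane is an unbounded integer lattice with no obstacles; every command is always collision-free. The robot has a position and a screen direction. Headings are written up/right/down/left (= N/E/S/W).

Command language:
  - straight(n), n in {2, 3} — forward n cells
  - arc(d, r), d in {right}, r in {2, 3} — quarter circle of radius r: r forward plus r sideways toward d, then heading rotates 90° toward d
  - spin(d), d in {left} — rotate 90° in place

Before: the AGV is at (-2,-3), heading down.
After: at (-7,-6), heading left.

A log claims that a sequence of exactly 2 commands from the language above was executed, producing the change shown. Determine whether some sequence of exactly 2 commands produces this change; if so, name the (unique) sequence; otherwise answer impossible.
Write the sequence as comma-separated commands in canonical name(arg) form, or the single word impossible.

key: position moved to (-7,-6) AND the heading swung to W — translation plus rotation needed
start: at (-2,-3), heading down
1. arc(right, 3) → at (-5,-6), heading left
2. straight(2) → at (-7,-6), heading left
uniquely the one of 25 2-step routes that fits.

arc(right, 3), straight(2)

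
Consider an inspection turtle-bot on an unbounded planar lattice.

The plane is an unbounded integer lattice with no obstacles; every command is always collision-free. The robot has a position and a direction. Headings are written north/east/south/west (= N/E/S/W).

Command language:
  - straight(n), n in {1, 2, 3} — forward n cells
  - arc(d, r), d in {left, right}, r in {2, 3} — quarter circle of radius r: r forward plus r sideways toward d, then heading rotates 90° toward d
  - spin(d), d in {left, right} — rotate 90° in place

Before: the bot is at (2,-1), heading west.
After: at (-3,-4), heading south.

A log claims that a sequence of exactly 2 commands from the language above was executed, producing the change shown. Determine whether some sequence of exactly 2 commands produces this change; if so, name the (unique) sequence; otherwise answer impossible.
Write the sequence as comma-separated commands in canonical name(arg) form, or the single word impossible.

key: running arc(left, 3) before straight(2) would end elsewhere — order is forced
t0: at (2,-1), heading west
t=1 straight(2) ⇒ at (0,-1), heading west
t=2 arc(left, 3) ⇒ at (-3,-4), heading south
no rival 2-sequence matches.

straight(2), arc(left, 3)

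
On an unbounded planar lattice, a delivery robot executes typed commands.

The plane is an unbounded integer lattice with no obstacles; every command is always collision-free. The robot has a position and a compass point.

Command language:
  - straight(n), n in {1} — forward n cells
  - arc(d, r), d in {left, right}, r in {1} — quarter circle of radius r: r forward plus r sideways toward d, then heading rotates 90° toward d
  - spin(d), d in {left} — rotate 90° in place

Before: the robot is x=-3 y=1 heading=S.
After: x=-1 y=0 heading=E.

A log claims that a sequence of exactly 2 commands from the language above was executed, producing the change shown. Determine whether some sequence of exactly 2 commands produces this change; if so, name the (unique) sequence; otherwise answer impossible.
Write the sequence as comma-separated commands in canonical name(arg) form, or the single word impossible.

arc(left, 1), straight(1)

key: cell and facing (now E) both changed — the 2 commands mix motion and turning
t0: x=-3 y=1 heading=S
1. arc(left, 1) → x=-2 y=0 heading=E
2. straight(1) → x=-1 y=0 heading=E
no other 2-command option fits: unique.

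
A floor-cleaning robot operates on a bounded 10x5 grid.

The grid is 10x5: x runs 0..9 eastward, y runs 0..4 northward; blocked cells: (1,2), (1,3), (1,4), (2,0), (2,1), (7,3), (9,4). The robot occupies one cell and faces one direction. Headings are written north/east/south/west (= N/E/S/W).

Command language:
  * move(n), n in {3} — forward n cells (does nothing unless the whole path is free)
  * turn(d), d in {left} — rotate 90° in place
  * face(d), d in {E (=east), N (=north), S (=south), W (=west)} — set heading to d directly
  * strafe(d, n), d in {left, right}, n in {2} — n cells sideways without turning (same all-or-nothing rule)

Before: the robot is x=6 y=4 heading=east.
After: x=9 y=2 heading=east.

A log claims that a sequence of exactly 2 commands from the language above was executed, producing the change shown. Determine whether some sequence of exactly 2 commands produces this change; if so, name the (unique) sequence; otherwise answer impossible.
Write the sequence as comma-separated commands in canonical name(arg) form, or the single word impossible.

strafe(right, 2), move(3)

key: order matters: swapping strafe(right, 2) and move(3) lands elsewhere
begin: x=6 y=4 heading=east
[1] after strafe(right, 2): x=6 y=2 heading=east
[2] after move(3): x=9 y=2 heading=east
no other 2-command option fits: unique.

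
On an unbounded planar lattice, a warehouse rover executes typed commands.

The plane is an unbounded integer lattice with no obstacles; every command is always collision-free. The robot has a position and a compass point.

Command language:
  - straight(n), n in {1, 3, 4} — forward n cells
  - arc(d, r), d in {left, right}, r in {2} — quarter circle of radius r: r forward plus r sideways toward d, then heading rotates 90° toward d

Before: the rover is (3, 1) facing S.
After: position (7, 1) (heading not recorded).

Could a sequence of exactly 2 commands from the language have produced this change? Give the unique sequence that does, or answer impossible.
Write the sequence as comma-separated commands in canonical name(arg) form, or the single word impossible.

initial: (3, 1) facing S
step 1 (arc(left, 2)): (5, -1) facing E
step 2 (arc(left, 2)): (7, 1) facing N
no rival 2-sequence matches.

arc(left, 2), arc(left, 2)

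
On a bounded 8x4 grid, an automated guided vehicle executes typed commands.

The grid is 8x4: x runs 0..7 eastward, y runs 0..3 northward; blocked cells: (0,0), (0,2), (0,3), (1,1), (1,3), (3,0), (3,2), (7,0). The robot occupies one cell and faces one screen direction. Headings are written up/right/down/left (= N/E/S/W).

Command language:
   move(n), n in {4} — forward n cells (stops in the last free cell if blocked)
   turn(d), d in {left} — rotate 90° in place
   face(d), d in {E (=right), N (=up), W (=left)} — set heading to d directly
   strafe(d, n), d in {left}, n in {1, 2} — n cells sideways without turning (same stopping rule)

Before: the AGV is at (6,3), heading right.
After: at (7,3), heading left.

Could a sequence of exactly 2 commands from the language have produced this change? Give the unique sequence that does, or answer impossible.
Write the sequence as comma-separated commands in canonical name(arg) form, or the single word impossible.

key: cell and facing (now W) both changed — the 2 commands mix motion and turning
initial: at (6,3), heading right
[1] after move(4): at (7,3), heading right
[2] after face(W): at (7,3), heading left
all 49 alternatives checked — unique.

move(4), face(W)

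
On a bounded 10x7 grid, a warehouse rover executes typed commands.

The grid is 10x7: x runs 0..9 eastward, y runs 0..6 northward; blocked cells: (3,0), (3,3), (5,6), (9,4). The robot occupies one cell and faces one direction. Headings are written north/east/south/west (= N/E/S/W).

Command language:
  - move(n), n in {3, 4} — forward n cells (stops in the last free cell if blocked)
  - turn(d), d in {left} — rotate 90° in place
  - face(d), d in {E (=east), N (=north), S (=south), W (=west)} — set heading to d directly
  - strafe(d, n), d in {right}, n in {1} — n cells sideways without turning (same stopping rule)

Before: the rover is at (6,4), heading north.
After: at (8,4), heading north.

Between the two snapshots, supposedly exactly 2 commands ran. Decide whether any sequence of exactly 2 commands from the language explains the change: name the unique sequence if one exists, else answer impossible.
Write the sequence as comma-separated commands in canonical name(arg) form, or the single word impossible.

strafe(right, 1), strafe(right, 1)

key: heading stays N — no command in the sequence turns
t0: at (6,4), heading north
t=1 strafe(right, 1) ⇒ at (7,4), heading north
t=2 strafe(right, 1) ⇒ at (8,4), heading north
no rival 2-sequence matches.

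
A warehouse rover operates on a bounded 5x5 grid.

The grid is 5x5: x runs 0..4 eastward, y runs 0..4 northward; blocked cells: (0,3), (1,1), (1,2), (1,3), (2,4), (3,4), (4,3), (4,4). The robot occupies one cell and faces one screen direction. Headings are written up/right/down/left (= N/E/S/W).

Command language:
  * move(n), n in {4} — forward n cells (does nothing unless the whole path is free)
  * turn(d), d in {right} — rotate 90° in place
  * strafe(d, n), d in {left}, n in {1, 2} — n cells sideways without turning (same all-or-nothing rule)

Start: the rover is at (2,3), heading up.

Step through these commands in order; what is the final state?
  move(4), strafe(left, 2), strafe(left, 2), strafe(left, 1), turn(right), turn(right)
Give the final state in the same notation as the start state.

at (2,3), heading down

begin: at (2,3), heading up
[1] after move(4): at (2,3), heading up
[2] after strafe(left, 2): at (2,3), heading up
[3] after strafe(left, 2): at (2,3), heading up
[4] after strafe(left, 1): at (2,3), heading up
[5] after turn(right): at (2,3), heading right
[6] after turn(right): at (2,3), heading down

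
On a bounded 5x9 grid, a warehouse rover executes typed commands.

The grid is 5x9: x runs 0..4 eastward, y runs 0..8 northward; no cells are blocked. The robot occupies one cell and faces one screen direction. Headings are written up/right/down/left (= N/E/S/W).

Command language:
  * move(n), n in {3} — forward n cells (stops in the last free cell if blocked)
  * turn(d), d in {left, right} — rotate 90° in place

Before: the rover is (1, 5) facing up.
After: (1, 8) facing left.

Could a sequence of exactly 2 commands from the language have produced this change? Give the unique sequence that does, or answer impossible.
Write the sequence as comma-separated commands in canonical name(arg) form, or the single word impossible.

move(3), turn(left)

key: order matters: swapping move(3) and turn(left) lands elsewhere
from: (1, 5) facing up
[1] after move(3): (1, 8) facing up
[2] after turn(left): (1, 8) facing left
no other 2-command option fits: unique.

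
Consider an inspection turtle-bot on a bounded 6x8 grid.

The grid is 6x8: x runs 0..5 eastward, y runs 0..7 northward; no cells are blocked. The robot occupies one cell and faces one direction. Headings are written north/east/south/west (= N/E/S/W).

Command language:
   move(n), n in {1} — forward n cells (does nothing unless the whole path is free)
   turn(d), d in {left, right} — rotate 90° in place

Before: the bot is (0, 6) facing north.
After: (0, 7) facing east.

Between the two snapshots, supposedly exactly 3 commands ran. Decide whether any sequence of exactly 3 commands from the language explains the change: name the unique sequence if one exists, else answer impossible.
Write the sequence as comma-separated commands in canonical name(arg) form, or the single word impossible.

key: the second move(1) would leave the grid, so it does nothing
from: (0, 6) facing north
1. move(1) → (0, 7) facing north
2. move(1) → (0, 7) facing north
3. turn(right) → (0, 7) facing east
no other 3-command option fits: unique.

move(1), move(1), turn(right)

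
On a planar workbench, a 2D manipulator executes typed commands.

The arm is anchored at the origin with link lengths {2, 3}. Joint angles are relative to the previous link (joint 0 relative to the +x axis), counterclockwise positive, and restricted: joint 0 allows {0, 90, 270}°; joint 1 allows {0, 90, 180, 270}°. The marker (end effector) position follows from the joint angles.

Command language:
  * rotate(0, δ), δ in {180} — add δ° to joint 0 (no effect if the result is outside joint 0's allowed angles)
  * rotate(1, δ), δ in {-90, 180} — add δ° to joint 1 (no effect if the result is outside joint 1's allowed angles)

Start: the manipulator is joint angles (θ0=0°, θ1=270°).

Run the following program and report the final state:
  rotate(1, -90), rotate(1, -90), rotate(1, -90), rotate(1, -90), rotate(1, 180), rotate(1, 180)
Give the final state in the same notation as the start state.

joint angles (θ0=0°, θ1=270°)

initial: joint angles (θ0=0°, θ1=270°)
t=1 rotate(1, -90) ⇒ joint angles (θ0=0°, θ1=180°)
t=2 rotate(1, -90) ⇒ joint angles (θ0=0°, θ1=90°)
t=3 rotate(1, -90) ⇒ joint angles (θ0=0°, θ1=0°)
t=4 rotate(1, -90) ⇒ joint angles (θ0=0°, θ1=270°)
t=5 rotate(1, 180) ⇒ joint angles (θ0=0°, θ1=90°)
t=6 rotate(1, 180) ⇒ joint angles (θ0=0°, θ1=270°)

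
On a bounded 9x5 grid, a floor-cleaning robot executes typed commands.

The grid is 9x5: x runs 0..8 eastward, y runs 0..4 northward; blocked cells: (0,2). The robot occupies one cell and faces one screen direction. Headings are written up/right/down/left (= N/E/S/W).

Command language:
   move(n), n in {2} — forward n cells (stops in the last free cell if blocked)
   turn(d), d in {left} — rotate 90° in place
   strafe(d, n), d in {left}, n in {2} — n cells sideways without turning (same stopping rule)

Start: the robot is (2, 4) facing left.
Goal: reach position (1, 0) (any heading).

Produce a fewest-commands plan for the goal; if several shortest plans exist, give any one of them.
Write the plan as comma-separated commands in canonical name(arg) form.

start: (2, 4) facing left
1. strafe(left, 2) → (2, 2) facing left
2. move(2) → (1, 2) facing left
3. strafe(left, 2) → (1, 0) facing left
shorter routes all fall short; 3 is best.

strafe(left, 2), move(2), strafe(left, 2)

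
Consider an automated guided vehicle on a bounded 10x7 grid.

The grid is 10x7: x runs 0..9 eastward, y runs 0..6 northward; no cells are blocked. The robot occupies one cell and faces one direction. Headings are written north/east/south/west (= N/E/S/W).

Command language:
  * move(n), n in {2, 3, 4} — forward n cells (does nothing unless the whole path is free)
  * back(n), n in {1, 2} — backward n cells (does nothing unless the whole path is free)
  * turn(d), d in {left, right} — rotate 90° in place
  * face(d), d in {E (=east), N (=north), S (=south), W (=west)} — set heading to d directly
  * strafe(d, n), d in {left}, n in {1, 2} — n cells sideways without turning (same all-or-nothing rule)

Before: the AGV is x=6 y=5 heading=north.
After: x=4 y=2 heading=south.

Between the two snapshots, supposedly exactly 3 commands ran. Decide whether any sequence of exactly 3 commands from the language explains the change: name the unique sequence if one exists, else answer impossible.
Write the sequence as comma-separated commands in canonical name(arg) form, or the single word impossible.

strafe(left, 2), face(S), move(3)

key: position moved to (4,2) AND the heading swung to S — translation plus rotation needed
from: x=6 y=5 heading=north
t=1 strafe(left, 2) ⇒ x=4 y=5 heading=north
t=2 face(S) ⇒ x=4 y=5 heading=south
t=3 move(3) ⇒ x=4 y=2 heading=south
no other 3-command option fits: unique.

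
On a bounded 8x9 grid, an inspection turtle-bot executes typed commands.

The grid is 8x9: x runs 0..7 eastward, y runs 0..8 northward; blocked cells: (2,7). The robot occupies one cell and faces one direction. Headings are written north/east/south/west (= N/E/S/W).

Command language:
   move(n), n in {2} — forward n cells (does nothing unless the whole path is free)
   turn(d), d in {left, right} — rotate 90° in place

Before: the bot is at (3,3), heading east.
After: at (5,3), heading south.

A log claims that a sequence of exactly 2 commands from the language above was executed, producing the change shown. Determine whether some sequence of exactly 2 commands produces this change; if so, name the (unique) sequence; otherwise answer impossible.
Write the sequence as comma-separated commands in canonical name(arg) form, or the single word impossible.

key: running turn(right) before move(2) would end elsewhere — order is forced
t0: at (3,3), heading east
t=1 move(2) ⇒ at (5,3), heading east
t=2 turn(right) ⇒ at (5,3), heading south
uniquely the one of 9 2-step routes that fits.

move(2), turn(right)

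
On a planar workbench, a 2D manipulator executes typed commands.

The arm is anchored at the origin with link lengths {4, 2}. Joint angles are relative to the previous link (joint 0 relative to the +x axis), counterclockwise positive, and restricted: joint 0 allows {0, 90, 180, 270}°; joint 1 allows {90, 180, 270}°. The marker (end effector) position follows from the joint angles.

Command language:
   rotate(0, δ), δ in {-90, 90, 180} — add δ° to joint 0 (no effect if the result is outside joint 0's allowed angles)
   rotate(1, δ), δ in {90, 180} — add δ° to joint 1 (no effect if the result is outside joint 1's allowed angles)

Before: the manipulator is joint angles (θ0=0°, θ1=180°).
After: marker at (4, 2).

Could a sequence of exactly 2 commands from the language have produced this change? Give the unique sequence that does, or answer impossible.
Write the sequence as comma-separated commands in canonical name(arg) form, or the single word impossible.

rotate(1, 90), rotate(1, 180)

key: running rotate(1, 180) before rotate(1, 90) would end elsewhere — order is forced
initial: joint angles (θ0=0°, θ1=180°)
t=1 rotate(1, 90) ⇒ joint angles (θ0=0°, θ1=270°)
t=2 rotate(1, 180) ⇒ joint angles (θ0=0°, θ1=90°)
no other 2-command option fits: unique.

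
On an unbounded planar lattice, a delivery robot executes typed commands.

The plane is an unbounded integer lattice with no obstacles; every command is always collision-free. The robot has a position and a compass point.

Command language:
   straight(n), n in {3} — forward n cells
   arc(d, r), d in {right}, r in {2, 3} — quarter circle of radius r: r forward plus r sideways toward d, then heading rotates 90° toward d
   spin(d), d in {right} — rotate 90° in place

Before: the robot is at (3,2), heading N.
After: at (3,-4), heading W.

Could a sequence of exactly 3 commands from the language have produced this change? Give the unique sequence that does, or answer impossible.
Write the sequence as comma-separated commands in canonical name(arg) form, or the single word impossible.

key: order matters: swapping spin(right) and arc(right, 3) lands elsewhere
t0: at (3,2), heading N
[1] after spin(right): at (3,2), heading E
[2] after arc(right, 3): at (6,-1), heading S
[3] after arc(right, 3): at (3,-4), heading W
uniquely the one of 64 3-step routes that fits.

spin(right), arc(right, 3), arc(right, 3)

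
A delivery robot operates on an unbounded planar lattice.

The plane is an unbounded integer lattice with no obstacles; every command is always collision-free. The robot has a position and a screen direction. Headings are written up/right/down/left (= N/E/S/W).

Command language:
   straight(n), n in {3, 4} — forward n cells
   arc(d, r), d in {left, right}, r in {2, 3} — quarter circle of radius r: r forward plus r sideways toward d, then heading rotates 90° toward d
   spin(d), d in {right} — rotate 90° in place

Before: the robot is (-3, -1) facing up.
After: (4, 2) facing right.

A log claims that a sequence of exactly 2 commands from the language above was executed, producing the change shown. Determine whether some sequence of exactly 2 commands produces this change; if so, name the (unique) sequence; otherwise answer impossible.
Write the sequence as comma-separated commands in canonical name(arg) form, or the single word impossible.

key: order matters: swapping arc(right, 3) and straight(4) lands elsewhere
start: (-3, -1) facing up
1. arc(right, 3) → (0, 2) facing right
2. straight(4) → (4, 2) facing right
uniquely the one of 49 2-step routes that fits.

arc(right, 3), straight(4)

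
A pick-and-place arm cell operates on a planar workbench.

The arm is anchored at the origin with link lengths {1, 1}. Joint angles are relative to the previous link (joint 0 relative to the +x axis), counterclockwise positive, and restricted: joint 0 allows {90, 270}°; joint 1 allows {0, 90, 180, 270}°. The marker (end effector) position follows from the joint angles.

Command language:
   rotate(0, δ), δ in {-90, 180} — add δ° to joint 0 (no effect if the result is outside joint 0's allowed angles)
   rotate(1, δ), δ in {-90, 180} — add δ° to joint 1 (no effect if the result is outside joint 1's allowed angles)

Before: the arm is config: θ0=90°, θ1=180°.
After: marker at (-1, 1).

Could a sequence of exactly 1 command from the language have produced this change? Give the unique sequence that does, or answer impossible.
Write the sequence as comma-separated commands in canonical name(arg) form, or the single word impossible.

from: config: θ0=90°, θ1=180°
1. rotate(1, -90) → config: θ0=90°, θ1=90°
no other 1-command option fits: unique.

rotate(1, -90)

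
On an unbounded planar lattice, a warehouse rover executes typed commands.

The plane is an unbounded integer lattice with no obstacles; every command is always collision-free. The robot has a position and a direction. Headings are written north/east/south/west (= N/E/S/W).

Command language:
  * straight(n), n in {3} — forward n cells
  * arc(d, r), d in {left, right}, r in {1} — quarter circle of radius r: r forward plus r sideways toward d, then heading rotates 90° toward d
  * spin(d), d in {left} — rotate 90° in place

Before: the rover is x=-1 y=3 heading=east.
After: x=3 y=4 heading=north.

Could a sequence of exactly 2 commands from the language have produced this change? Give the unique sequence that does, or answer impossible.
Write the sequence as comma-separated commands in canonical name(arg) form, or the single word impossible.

straight(3), arc(left, 1)

key: position moved to (3,4) AND the heading swung to N — translation plus rotation needed
from: x=-1 y=3 heading=east
[1] after straight(3): x=2 y=3 heading=east
[2] after arc(left, 1): x=3 y=4 heading=north
all 16 alternatives checked — unique.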